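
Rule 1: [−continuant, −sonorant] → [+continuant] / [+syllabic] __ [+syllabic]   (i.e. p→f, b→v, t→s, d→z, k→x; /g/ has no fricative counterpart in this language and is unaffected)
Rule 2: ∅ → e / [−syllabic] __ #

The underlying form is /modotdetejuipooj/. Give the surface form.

mozotdesejuifooje

Rule 1 (intervocalic spirantization): /d/ is a stop between vowels /o/ and /o/, so it spirantizes to the fricative [z]. /t/ is a stop between vowels /e/ and /e/, so it spirantizes to the fricative [s]. /p/ is a stop between vowels /i/ and /o/, so it spirantizes to the fricative [f]. /modotdetejuipooj/ → mozotdesejuifooj.
Rule 2 (final e-epenthesis): the form ends in the consonant /j/, so [e] is inserted word-finally. /mozotdesejuifooj/ → mozotdesejuifooje.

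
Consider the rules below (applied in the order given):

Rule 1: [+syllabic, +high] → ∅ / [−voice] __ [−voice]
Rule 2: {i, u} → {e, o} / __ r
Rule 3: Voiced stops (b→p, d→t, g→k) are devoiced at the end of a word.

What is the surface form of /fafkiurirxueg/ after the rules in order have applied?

Rule 1 (high vowel syncope): no segment meets the environment; /fafkiurirxueg/ is unchanged.
Rule 2 (pre-rhotic lowering): /u/ is a high vowel immediately before /r/, so it lowers to [o]. /i/ is a high vowel immediately before /r/, so it lowers to [e]. /fafkiurirxueg/ → fafkiorerxueg.
Rule 3 (final devoicing): /g/ is a voiced stop in word-final position, so it devoices to [k]. /fafkiorerxueg/ → fafkiorerxuek.

fafkiorerxuek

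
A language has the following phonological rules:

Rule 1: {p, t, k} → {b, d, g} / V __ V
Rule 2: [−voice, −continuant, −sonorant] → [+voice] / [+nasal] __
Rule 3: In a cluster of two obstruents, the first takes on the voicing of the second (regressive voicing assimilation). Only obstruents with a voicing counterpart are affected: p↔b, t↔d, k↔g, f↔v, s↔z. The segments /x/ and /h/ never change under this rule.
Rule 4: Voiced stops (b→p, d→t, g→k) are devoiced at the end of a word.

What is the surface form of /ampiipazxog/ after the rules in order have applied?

Rule 1 (intervocalic voicing): /p/ is a voiceless stop between vowels /i/ and /a/, so it voices to [b]. /ampiipazxog/ → ampiibazxog.
Rule 2 (post-nasal voicing): /p/ is a voiceless stop immediately after the nasal /m/, so it voices to [b]. /ampiibazxog/ → ambiibazxog.
Rule 3 (regressive voicing assimilation): /z/ precedes the voiceless obstruent /x/, so it devoices to [s] by assimilation. /ambiibazxog/ → ambiibasxog.
Rule 4 (final devoicing): /g/ is a voiced stop in word-final position, so it devoices to [k]. /ambiibasxog/ → ambiibasxok.

ambiibasxok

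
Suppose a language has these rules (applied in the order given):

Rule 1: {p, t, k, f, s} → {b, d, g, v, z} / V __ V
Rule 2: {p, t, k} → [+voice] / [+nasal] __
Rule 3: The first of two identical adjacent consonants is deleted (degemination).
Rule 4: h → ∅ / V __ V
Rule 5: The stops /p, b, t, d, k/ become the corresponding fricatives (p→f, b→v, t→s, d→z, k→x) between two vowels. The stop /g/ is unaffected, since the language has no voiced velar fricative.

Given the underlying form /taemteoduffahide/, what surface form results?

taemdeozufaize

Rule 1 (intervocalic voicing): no segment meets the environment; /taemteoduffahide/ is unchanged.
Rule 2 (post-nasal voicing): /t/ is a voiceless stop immediately after the nasal /m/, so it voices to [d]. /taemteoduffahide/ → taemdeoduffahide.
Rule 3 (degemination): /ff/ is a geminate; the first /f/ deletes. /taemdeoduffahide/ → taemdeodufahide.
Rule 4 (intervocalic h-deletion): /h/ occurs between vowels /a/ and /i/, so it deletes. /taemdeodufahide/ → taemdeodufaide.
Rule 5 (intervocalic spirantization): /d/ is a stop between vowels /o/ and /u/, so it spirantizes to the fricative [z]. /d/ is a stop between vowels /i/ and /e/, so it spirantizes to the fricative [z]. /taemdeodufaide/ → taemdeozufaize.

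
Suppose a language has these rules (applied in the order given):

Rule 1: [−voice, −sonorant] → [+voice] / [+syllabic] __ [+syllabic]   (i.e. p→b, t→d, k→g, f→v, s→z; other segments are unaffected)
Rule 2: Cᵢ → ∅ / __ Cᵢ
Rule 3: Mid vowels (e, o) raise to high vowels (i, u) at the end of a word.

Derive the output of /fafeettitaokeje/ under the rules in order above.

Rule 1 (intervocalic voicing): /f/ is a voiceless obstruent between vowels /a/ and /e/, so it voices to [v]. /t/ is a voiceless obstruent between vowels /i/ and /a/, so it voices to [d]. /k/ is a voiceless obstruent between vowels /o/ and /e/, so it voices to [g]. /fafeettitaokeje/ → faveettidaogeje.
Rule 2 (degemination): /tt/ is a geminate; the first /t/ deletes. /faveettidaogeje/ → faveetidaogeje.
Rule 3 (final vowel raising): /e/ is a mid vowel in word-final position, so it raises to [i]. /faveetidaogeje/ → faveetidaogeji.

faveetidaogeji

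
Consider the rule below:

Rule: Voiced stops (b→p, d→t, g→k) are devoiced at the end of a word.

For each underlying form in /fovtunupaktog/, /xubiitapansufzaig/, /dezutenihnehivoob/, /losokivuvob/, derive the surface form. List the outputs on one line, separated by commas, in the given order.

fovtunupaktok, xubiitapansufzaik, dezutenihnehivoop, losokivuvop

/fovtunupaktog/: /g/ is a voiced stop in word-final position, so it devoices to [k]. → [fovtunupaktok].
/xubiitapansufzaig/: /g/ is a voiced stop in word-final position, so it devoices to [k]. → [xubiitapansufzaik].
/dezutenihnehivoob/: /b/ is a voiced stop in word-final position, so it devoices to [p]. → [dezutenihnehivoop].
/losokivuvob/: /b/ is a voiced stop in word-final position, so it devoices to [p]. → [losokivuvop].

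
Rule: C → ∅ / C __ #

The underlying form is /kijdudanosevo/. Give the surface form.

kijdudanosevo

No segment of /kijdudanosevo/ meets the structural description of the rule, so the form surfaces unchanged.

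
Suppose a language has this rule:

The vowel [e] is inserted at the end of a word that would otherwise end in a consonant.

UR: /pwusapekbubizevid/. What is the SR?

the form ends in the consonant /d/, so [e] is inserted word-finally.
Surface form: [pwusapekbubizevide].

pwusapekbubizevide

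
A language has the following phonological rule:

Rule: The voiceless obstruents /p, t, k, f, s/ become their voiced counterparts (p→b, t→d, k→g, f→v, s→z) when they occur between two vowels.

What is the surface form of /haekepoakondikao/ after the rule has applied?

/k/ is a voiceless obstruent between vowels /e/ and /e/, so it voices to [g].
/p/ is a voiceless obstruent between vowels /e/ and /o/, so it voices to [b].
/k/ is a voiceless obstruent between vowels /a/ and /o/, so it voices to [g].
/k/ is a voiceless obstruent between vowels /i/ and /a/, so it voices to [g].
Surface form: [haegeboagondigao].

haegeboagondigao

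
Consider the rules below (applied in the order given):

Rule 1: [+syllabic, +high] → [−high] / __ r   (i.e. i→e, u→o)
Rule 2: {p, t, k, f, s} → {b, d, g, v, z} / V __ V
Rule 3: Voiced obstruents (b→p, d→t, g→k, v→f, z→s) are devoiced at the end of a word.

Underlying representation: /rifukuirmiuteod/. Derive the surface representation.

Rule 1 (pre-rhotic lowering): /i/ is a high vowel immediately before /r/, so it lowers to [e]. /rifukuirmiuteod/ → rifukuermiuteod.
Rule 2 (intervocalic voicing): /f/ is a voiceless obstruent between vowels /i/ and /u/, so it voices to [v]. /k/ is a voiceless obstruent between vowels /u/ and /u/, so it voices to [g]. /t/ is a voiceless obstruent between vowels /u/ and /e/, so it voices to [d]. /rifukuermiuteod/ → rivuguermiudeod.
Rule 3 (final devoicing): /d/ is a voiced obstruent in word-final position, so it devoices to [t]. /rivuguermiudeod/ → rivuguermiudeot.

rivuguermiudeot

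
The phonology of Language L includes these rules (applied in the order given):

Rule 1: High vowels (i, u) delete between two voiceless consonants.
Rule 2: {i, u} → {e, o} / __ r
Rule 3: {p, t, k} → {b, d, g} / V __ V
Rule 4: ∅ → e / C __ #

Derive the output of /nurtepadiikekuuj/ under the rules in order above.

nortebadiigeguuje

Rule 1 (high vowel syncope): no segment meets the environment; /nurtepadiikekuuj/ is unchanged.
Rule 2 (pre-rhotic lowering): /u/ is a high vowel immediately before /r/, so it lowers to [o]. /nurtepadiikekuuj/ → nortepadiikekuuj.
Rule 3 (intervocalic voicing): /p/ is a voiceless stop between vowels /e/ and /a/, so it voices to [b]. /k/ is a voiceless stop between vowels /i/ and /e/, so it voices to [g]. /k/ is a voiceless stop between vowels /e/ and /u/, so it voices to [g]. /nortepadiikekuuj/ → nortebadiigeguuj.
Rule 4 (final e-epenthesis): the form ends in the consonant /j/, so [e] is inserted word-finally. /nortebadiigeguuj/ → nortebadiigeguuje.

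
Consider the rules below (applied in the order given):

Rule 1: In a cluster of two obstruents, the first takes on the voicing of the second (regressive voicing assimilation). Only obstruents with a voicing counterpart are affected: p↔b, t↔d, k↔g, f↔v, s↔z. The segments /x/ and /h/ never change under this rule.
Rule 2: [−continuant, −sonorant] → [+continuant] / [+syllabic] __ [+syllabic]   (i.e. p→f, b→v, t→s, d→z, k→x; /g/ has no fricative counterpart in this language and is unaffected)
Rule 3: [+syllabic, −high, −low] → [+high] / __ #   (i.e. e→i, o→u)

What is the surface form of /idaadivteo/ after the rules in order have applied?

izaazifteu

Rule 1 (regressive voicing assimilation): /v/ precedes the voiceless obstruent /t/, so it devoices to [f] by assimilation. /idaadivteo/ → idaadifteo.
Rule 2 (intervocalic spirantization): /d/ is a stop between vowels /i/ and /a/, so it spirantizes to the fricative [z]. /d/ is a stop between vowels /a/ and /i/, so it spirantizes to the fricative [z]. /idaadifteo/ → izaazifteo.
Rule 3 (final vowel raising): /o/ is a mid vowel in word-final position, so it raises to [u]. /izaazifteo/ → izaazifteu.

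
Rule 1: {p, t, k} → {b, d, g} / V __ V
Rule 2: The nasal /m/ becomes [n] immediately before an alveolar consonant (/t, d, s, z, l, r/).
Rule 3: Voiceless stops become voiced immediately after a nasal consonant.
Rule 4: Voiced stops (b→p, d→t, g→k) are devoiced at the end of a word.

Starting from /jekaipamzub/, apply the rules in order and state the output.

jegaibanzup

Rule 1 (intervocalic voicing): /k/ is a voiceless stop between vowels /e/ and /a/, so it voices to [g]. /p/ is a voiceless stop between vowels /i/ and /a/, so it voices to [b]. /jekaipamzub/ → jegaibamzub.
Rule 2 (nasal place assimilation): /m/ precedes the alveolar consonant /z/, so it assimilates in place to [n]. /jegaibamzub/ → jegaibanzub.
Rule 3 (post-nasal voicing): no segment meets the environment; /jegaibanzub/ is unchanged.
Rule 4 (final devoicing): /b/ is a voiced stop in word-final position, so it devoices to [p]. /jegaibanzub/ → jegaibanzup.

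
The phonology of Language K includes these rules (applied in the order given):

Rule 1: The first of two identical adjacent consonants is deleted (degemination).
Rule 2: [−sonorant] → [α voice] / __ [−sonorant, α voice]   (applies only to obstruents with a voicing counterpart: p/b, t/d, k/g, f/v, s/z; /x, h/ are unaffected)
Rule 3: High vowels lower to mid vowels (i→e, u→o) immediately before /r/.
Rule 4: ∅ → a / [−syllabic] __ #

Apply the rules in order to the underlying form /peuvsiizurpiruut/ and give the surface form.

Rule 1 (degemination): no segment meets the environment; /peuvsiizurpiruut/ is unchanged.
Rule 2 (regressive voicing assimilation): /v/ precedes the voiceless obstruent /s/, so it devoices to [f] by assimilation. /peuvsiizurpiruut/ → peufsiizurpiruut.
Rule 3 (pre-rhotic lowering): /u/ is a high vowel immediately before /r/, so it lowers to [o]. /i/ is a high vowel immediately before /r/, so it lowers to [e]. /peufsiizurpiruut/ → peufsiizorperuut.
Rule 4 (final a-epenthesis): the form ends in the consonant /t/, so [a] is inserted word-finally. /peufsiizorperuut/ → peufsiizorperuuta.

peufsiizorperuuta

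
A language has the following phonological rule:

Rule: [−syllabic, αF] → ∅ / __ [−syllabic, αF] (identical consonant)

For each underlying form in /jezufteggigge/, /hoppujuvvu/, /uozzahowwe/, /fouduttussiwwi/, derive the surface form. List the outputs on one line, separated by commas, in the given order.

/jezufteggigge/: /gg/ is a geminate; the first /g/ deletes. /gg/ is a geminate; the first /g/ deletes. → [jezuftegige].
/hoppujuvvu/: /pp/ is a geminate; the first /p/ deletes. /vv/ is a geminate; the first /v/ deletes. → [hopujuvu].
/uozzahowwe/: /zz/ is a geminate; the first /z/ deletes. /ww/ is a geminate; the first /w/ deletes. → [uozahowe].
/fouduttussiwwi/: /tt/ is a geminate; the first /t/ deletes. /ss/ is a geminate; the first /s/ deletes. /ww/ is a geminate; the first /w/ deletes. → [foudutusiwi].

jezuftegige, hopujuvu, uozahowe, foudutusiwi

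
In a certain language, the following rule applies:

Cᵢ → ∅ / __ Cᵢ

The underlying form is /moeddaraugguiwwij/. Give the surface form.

moedarauguiwij

/dd/ is a geminate; the first /d/ deletes.
/gg/ is a geminate; the first /g/ deletes.
/ww/ is a geminate; the first /w/ deletes.
The other instances of /m/, /d/, /r/, /g/, /w/, /j/ do not occur in the required environment and remain unchanged.
Surface form: [moedarauguiwij].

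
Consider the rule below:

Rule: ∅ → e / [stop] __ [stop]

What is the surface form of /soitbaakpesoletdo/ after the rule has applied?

/t/ and /b/ form a stop–stop cluster, so [e] is inserted between them.
/k/ and /p/ form a stop–stop cluster, so [e] is inserted between them.
/t/ and /d/ form a stop–stop cluster, so [e] is inserted between them.
Surface form: [soitebaakepesoletedo].

soitebaakepesoletedo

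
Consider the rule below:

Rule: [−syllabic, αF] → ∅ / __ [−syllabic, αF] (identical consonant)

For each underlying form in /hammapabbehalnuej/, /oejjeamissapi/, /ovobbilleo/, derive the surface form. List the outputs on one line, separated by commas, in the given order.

hamapabehalnuej, oejeamisapi, ovobileo

/hammapabbehalnuej/: /mm/ is a geminate; the first /m/ deletes. /bb/ is a geminate; the first /b/ deletes. → [hamapabehalnuej].
/oejjeamissapi/: /jj/ is a geminate; the first /j/ deletes. /ss/ is a geminate; the first /s/ deletes. → [oejeamisapi].
/ovobbilleo/: /bb/ is a geminate; the first /b/ deletes. /ll/ is a geminate; the first /l/ deletes. → [ovobileo].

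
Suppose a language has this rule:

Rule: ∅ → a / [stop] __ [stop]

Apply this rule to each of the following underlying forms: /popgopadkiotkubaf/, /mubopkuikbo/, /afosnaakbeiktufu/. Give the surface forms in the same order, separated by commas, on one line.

/popgopadkiotkubaf/: /p/ and /g/ form a stop–stop cluster, so [a] is inserted between them. /d/ and /k/ form a stop–stop cluster, so [a] is inserted between them. /t/ and /k/ form a stop–stop cluster, so [a] is inserted between them. → [popagopadakiotakubaf].
/mubopkuikbo/: /p/ and /k/ form a stop–stop cluster, so [a] is inserted between them. /k/ and /b/ form a stop–stop cluster, so [a] is inserted between them. → [mubopakuikabo].
/afosnaakbeiktufu/: /k/ and /b/ form a stop–stop cluster, so [a] is inserted between them. /k/ and /t/ form a stop–stop cluster, so [a] is inserted between them. → [afosnaakabeikatufu].

popagopadakiotakubaf, mubopakuikabo, afosnaakabeikatufu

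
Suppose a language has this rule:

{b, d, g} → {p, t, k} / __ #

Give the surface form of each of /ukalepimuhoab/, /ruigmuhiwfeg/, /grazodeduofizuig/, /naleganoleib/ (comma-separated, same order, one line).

ukalepimuhoap, ruigmuhiwfek, grazodeduofizuik, naleganoleip

/ukalepimuhoab/: /b/ is a voiced stop in word-final position, so it devoices to [p]. → [ukalepimuhoap].
/ruigmuhiwfeg/: /g/ is a voiced stop in word-final position, so it devoices to [k]. → [ruigmuhiwfek].
/grazodeduofizuig/: /g/ is a voiced stop in word-final position, so it devoices to [k]. → [grazodeduofizuik].
/naleganoleib/: /b/ is a voiced stop in word-final position, so it devoices to [p]. → [naleganoleip].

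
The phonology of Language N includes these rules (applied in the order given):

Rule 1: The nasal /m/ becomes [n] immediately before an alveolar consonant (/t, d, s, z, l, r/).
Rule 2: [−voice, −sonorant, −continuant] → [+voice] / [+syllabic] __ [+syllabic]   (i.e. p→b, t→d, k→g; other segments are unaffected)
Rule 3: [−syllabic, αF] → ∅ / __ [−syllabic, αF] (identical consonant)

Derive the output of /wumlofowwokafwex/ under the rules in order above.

Rule 1 (nasal place assimilation): /m/ precedes the alveolar consonant /l/, so it assimilates in place to [n]. /wumlofowwokafwex/ → wunlofowwokafwex.
Rule 2 (intervocalic voicing): /k/ is a voiceless stop between vowels /o/ and /a/, so it voices to [g]. /wunlofowwokafwex/ → wunlofowwogafwex.
Rule 3 (degemination): /ww/ is a geminate; the first /w/ deletes. /wunlofowwogafwex/ → wunlofowogafwex.

wunlofowogafwex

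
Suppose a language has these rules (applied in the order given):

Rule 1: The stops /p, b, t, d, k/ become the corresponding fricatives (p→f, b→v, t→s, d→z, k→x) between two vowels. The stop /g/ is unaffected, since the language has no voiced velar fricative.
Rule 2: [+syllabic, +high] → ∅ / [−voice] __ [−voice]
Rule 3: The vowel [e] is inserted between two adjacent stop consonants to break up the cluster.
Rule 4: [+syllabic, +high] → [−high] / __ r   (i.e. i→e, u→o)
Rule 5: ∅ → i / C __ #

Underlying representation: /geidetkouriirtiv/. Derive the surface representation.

geizetekooriertivi

Rule 1 (intervocalic spirantization): /d/ is a stop between vowels /i/ and /e/, so it spirantizes to the fricative [z]. /geidetkouriirtiv/ → geizetkouriirtiv.
Rule 2 (high vowel syncope): no segment meets the environment; /geizetkouriirtiv/ is unchanged.
Rule 3 (stop-cluster e-epenthesis): /t/ and /k/ form a stop–stop cluster, so [e] is inserted between them. /geizetkouriirtiv/ → geizetekouriirtiv.
Rule 4 (pre-rhotic lowering): /u/ is a high vowel immediately before /r/, so it lowers to [o]. /i/ is a high vowel immediately before /r/, so it lowers to [e]. /geizetekouriirtiv/ → geizetekooriertiv.
Rule 5 (final i-epenthesis): the form ends in the consonant /v/, so [i] is inserted word-finally. /geizetekooriertiv/ → geizetekooriertivi.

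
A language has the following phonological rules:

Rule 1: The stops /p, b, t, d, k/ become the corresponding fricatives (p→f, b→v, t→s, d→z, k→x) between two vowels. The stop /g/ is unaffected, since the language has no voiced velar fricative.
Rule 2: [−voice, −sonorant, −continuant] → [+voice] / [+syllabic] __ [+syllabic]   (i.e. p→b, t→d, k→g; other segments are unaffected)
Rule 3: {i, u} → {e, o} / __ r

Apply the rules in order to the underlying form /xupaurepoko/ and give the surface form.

Rule 1 (intervocalic spirantization): /p/ is a stop between vowels /u/ and /a/, so it spirantizes to the fricative [f]. /p/ is a stop between vowels /e/ and /o/, so it spirantizes to the fricative [f]. /k/ is a stop between vowels /o/ and /o/, so it spirantizes to the fricative [x]. /xupaurepoko/ → xufaurefoxo.
Rule 2 (intervocalic voicing): no segment meets the environment; /xufaurefoxo/ is unchanged.
Rule 3 (pre-rhotic lowering): /u/ is a high vowel immediately before /r/, so it lowers to [o]. /xufaurefoxo/ → xufaorefoxo.

xufaorefoxo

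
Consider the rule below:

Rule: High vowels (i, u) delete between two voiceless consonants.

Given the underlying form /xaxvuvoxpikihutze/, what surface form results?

/i/ is a high vowel flanked by voiceless consonants /p/ and /k/, so it deletes.
/i/ is a high vowel flanked by voiceless consonants /k/ and /h/, so it deletes.
/u/ is a high vowel flanked by voiceless consonants /h/ and /t/, so it deletes.
The other instance of /u/ does not occur in the required environment and remains unchanged.
Surface form: [xaxvuvoxpkhtze].

xaxvuvoxpkhtze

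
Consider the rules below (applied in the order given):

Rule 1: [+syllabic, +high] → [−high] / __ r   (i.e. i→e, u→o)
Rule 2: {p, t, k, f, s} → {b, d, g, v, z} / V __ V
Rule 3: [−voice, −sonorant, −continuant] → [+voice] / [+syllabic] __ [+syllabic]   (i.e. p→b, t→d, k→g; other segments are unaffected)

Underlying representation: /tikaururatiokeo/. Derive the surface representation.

tigaororadiogeo

Rule 1 (pre-rhotic lowering): /u/ is a high vowel immediately before /r/, so it lowers to [o]. /u/ is a high vowel immediately before /r/, so it lowers to [o]. /tikaururatiokeo/ → tikaororatiokeo.
Rule 2 (intervocalic voicing): /k/ is a voiceless obstruent between vowels /i/ and /a/, so it voices to [g]. /t/ is a voiceless obstruent between vowels /a/ and /i/, so it voices to [d]. /k/ is a voiceless obstruent between vowels /o/ and /e/, so it voices to [g]. /tikaororatiokeo/ → tigaororadiogeo.
Rule 3 (intervocalic voicing): no segment meets the environment; /tigaororadiogeo/ is unchanged.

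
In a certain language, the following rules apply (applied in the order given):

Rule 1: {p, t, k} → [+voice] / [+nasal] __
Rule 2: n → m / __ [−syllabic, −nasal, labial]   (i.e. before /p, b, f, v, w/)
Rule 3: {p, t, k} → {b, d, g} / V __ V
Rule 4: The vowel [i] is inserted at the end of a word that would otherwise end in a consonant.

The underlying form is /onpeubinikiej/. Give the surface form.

Rule 1 (post-nasal voicing): /p/ is a voiceless stop immediately after the nasal /n/, so it voices to [b]. /onpeubinikiej/ → onbeubinikiej.
Rule 2 (nasal place assimilation): /n/ precedes the labial consonant /b/, so it assimilates in place to [m]. /onbeubinikiej/ → ombeubinikiej.
Rule 3 (intervocalic voicing): /k/ is a voiceless stop between vowels /i/ and /i/, so it voices to [g]. /ombeubinikiej/ → ombeubinigiej.
Rule 4 (final i-epenthesis): the form ends in the consonant /j/, so [i] is inserted word-finally. /ombeubinigiej/ → ombeubinigieji.

ombeubinigieji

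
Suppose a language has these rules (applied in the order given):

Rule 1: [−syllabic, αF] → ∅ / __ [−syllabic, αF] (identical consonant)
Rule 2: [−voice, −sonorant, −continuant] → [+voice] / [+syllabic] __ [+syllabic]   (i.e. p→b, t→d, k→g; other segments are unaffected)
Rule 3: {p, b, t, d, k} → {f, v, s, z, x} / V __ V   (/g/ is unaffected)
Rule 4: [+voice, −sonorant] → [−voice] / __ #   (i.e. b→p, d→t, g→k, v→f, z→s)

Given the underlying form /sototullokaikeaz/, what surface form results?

sozozulogaigeas

Rule 1 (degemination): /ll/ is a geminate; the first /l/ deletes. /sototullokaikeaz/ → sototulokaikeaz.
Rule 2 (intervocalic voicing): /t/ is a voiceless stop between vowels /o/ and /o/, so it voices to [d]. /t/ is a voiceless stop between vowels /o/ and /u/, so it voices to [d]. /k/ is a voiceless stop between vowels /o/ and /a/, so it voices to [g]. /k/ is a voiceless stop between vowels /i/ and /e/, so it voices to [g]. /sototulokaikeaz/ → sododulogaigeaz.
Rule 3 (intervocalic spirantization): /d/ is a stop between vowels /o/ and /o/, so it spirantizes to the fricative [z]. /d/ is a stop between vowels /o/ and /u/, so it spirantizes to the fricative [z]. /sododulogaigeaz/ → sozozulogaigeaz.
Rule 4 (final devoicing): /z/ is a voiced obstruent in word-final position, so it devoices to [s]. /sozozulogaigeaz/ → sozozulogaigeas.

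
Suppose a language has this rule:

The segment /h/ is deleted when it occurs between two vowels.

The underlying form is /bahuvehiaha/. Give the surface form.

bauveiaa

/h/ occurs between vowels /a/ and /u/, so it deletes.
/h/ occurs between vowels /e/ and /i/, so it deletes.
/h/ occurs between vowels /a/ and /a/, so it deletes.
Surface form: [bauveiaa].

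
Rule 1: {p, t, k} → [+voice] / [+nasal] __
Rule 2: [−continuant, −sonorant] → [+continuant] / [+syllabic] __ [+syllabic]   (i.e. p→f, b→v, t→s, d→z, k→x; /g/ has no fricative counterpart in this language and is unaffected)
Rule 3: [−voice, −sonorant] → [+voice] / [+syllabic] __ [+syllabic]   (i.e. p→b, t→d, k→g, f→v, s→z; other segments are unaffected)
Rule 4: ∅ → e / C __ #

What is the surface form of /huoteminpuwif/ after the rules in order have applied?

huozeminbuwife

Rule 1 (post-nasal voicing): /p/ is a voiceless stop immediately after the nasal /n/, so it voices to [b]. /huoteminpuwif/ → huoteminbuwif.
Rule 2 (intervocalic spirantization): /t/ is a stop between vowels /o/ and /e/, so it spirantizes to the fricative [s]. /huoteminbuwif/ → huoseminbuwif.
Rule 3 (intervocalic voicing): /s/ is a voiceless obstruent between vowels /o/ and /e/, so it voices to [z]. /huoseminbuwif/ → huozeminbuwif.
Rule 4 (final e-epenthesis): the form ends in the consonant /f/, so [e] is inserted word-finally. /huozeminbuwif/ → huozeminbuwife.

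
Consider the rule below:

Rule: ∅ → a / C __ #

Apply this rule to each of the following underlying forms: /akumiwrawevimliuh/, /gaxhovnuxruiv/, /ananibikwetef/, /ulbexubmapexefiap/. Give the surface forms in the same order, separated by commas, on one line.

akumiwrawevimliuha, gaxhovnuxruiva, ananibikwetefa, ulbexubmapexefiapa

/akumiwrawevimliuh/: the form ends in the consonant /h/, so [a] is inserted word-finally. → [akumiwrawevimliuha].
/gaxhovnuxruiv/: the form ends in the consonant /v/, so [a] is inserted word-finally. → [gaxhovnuxruiva].
/ananibikwetef/: the form ends in the consonant /f/, so [a] is inserted word-finally. → [ananibikwetefa].
/ulbexubmapexefiap/: the form ends in the consonant /p/, so [a] is inserted word-finally. → [ulbexubmapexefiapa].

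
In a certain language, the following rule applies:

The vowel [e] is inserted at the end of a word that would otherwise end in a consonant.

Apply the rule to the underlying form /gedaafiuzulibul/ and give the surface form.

the form ends in the consonant /l/, so [e] is inserted word-finally.
Surface form: [gedaafiuzulibule].

gedaafiuzulibule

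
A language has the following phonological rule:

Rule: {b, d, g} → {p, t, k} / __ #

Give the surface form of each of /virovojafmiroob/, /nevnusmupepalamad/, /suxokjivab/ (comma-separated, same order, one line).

/virovojafmiroob/: /b/ is a voiced stop in word-final position, so it devoices to [p]. → [virovojafmiroop].
/nevnusmupepalamad/: /d/ is a voiced stop in word-final position, so it devoices to [t]. → [nevnusmupepalamat].
/suxokjivab/: /b/ is a voiced stop in word-final position, so it devoices to [p]. → [suxokjivap].

virovojafmiroop, nevnusmupepalamat, suxokjivap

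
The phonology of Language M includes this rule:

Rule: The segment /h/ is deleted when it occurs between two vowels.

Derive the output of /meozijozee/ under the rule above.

meozijozee

No segment of /meozijozee/ meets the structural description of the rule, so the form surfaces unchanged.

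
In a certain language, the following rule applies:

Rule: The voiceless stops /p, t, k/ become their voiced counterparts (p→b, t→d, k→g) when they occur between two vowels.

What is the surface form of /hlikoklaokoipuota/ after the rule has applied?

Scanning /hlikoklaokoipuota/: /k/ is a voiceless stop between vowels /i/ and /o/, so it voices to [g]; /k/ at position 6 is not in the conditioning environment; /k/ is a voiceless stop between vowels /o/ and /o/, so it voices to [g]; /p/ is a voiceless stop between vowels /i/ and /u/, so it voices to [b]; /t/ is a voiceless stop between vowels /o/ and /a/, so it voices to [d].
Result: [hligoklaogoibuoda].

hligoklaogoibuoda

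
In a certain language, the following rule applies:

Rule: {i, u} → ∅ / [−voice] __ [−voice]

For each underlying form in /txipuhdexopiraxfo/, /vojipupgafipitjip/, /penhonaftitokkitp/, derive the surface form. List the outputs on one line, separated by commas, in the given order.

/txipuhdexopiraxfo/: /i/ is a high vowel flanked by voiceless consonants /x/ and /p/, so it deletes. /u/ is a high vowel flanked by voiceless consonants /p/ and /h/, so it deletes. → [txphdexopiraxfo].
/vojipupgafipitjip/: /u/ is a high vowel flanked by voiceless consonants /p/ and /p/, so it deletes. /i/ is a high vowel flanked by voiceless consonants /f/ and /p/, so it deletes. /i/ is a high vowel flanked by voiceless consonants /p/ and /t/, so it deletes. → [vojippgafptjip].
/penhonaftitokkitp/: /i/ is a high vowel flanked by voiceless consonants /t/ and /t/, so it deletes. /i/ is a high vowel flanked by voiceless consonants /k/ and /t/, so it deletes. → [penhonafttokktp].

txphdexopiraxfo, vojippgafptjip, penhonafttokktp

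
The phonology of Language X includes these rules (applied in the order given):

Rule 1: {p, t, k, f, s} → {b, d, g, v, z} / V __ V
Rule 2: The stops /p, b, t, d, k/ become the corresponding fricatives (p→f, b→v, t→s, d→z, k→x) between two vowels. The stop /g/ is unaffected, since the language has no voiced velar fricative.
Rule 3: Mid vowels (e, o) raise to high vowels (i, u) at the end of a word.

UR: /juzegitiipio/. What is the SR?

juzegiziiviu

Rule 1 (intervocalic voicing): /t/ is a voiceless obstruent between vowels /i/ and /i/, so it voices to [d]. /p/ is a voiceless obstruent between vowels /i/ and /i/, so it voices to [b]. /juzegitiipio/ → juzegidiibio.
Rule 2 (intervocalic spirantization): /d/ is a stop between vowels /i/ and /i/, so it spirantizes to the fricative [z]. /b/ is a stop between vowels /i/ and /i/, so it spirantizes to the fricative [v]. /juzegidiibio/ → juzegiziivio.
Rule 3 (final vowel raising): /o/ is a mid vowel in word-final position, so it raises to [u]. /juzegiziivio/ → juzegiziiviu.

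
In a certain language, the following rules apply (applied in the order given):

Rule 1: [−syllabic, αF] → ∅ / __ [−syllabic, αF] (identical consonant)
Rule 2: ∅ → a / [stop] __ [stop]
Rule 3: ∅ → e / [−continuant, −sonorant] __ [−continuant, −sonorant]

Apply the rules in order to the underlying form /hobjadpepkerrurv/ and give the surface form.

hobjadapepakerurv

Rule 1 (degemination): /rr/ is a geminate; the first /r/ deletes. /hobjadpepkerrurv/ → hobjadpepkerurv.
Rule 2 (stop-cluster a-epenthesis): /d/ and /p/ form a stop–stop cluster, so [a] is inserted between them. /p/ and /k/ form a stop–stop cluster, so [a] is inserted between them. /hobjadpepkerurv/ → hobjadapepakerurv.
Rule 3 (stop-cluster e-epenthesis): no segment meets the environment; /hobjadapepakerurv/ is unchanged.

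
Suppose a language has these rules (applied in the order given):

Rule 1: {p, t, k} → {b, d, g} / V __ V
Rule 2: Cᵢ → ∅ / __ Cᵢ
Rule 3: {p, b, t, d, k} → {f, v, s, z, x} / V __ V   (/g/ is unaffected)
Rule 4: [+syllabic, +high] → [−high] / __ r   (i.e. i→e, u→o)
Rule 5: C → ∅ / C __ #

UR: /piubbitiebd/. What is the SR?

piuvizieb

Rule 1 (intervocalic voicing): /t/ is a voiceless stop between vowels /i/ and /i/, so it voices to [d]. /piubbitiebd/ → piubbidiebd.
Rule 2 (degemination): /bb/ is a geminate; the first /b/ deletes. /piubbidiebd/ → piubidiebd.
Rule 3 (intervocalic spirantization): /b/ is a stop between vowels /u/ and /i/, so it spirantizes to the fricative [v]. /d/ is a stop between vowels /i/ and /i/, so it spirantizes to the fricative [z]. /piubidiebd/ → piuviziebd.
Rule 4 (pre-rhotic lowering): no segment meets the environment; /piuviziebd/ is unchanged.
Rule 5 (final cluster simplification): /d/ is the second consonant of a word-final cluster /bd/, so it deletes. /piuviziebd/ → piuvizieb.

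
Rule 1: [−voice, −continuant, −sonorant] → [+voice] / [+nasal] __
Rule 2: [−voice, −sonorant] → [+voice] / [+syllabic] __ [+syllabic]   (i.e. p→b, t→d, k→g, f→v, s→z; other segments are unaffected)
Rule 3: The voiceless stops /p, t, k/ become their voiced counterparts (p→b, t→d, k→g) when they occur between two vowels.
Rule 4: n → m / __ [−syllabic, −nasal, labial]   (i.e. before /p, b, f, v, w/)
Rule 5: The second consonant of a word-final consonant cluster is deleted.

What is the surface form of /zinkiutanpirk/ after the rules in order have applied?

zingiudambir

Rule 1 (post-nasal voicing): /k/ is a voiceless stop immediately after the nasal /n/, so it voices to [g]. /p/ is a voiceless stop immediately after the nasal /n/, so it voices to [b]. /zinkiutanpirk/ → zingiutanbirk.
Rule 2 (intervocalic voicing): /t/ is a voiceless obstruent between vowels /u/ and /a/, so it voices to [d]. /zingiutanbirk/ → zingiudanbirk.
Rule 3 (intervocalic voicing): no segment meets the environment; /zingiudanbirk/ is unchanged.
Rule 4 (nasal place assimilation): /n/ precedes the labial consonant /b/, so it assimilates in place to [m]. /zingiudanbirk/ → zingiudambirk.
Rule 5 (final cluster simplification): /k/ is the second consonant of a word-final cluster /rk/, so it deletes. /zingiudambirk/ → zingiudambir.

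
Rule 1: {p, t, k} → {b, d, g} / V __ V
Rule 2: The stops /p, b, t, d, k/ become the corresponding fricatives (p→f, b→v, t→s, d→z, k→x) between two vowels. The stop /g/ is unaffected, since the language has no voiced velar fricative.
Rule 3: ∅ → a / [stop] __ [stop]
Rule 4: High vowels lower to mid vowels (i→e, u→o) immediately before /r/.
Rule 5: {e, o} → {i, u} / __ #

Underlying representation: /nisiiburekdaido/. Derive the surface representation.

Rule 1 (intervocalic voicing): no segment meets the environment; /nisiiburekdaido/ is unchanged.
Rule 2 (intervocalic spirantization): /b/ is a stop between vowels /i/ and /u/, so it spirantizes to the fricative [v]. /d/ is a stop between vowels /i/ and /o/, so it spirantizes to the fricative [z]. /nisiiburekdaido/ → nisiivurekdaizo.
Rule 3 (stop-cluster a-epenthesis): /k/ and /d/ form a stop–stop cluster, so [a] is inserted between them. /nisiivurekdaizo/ → nisiivurekadaizo.
Rule 4 (pre-rhotic lowering): /u/ is a high vowel immediately before /r/, so it lowers to [o]. /nisiivurekadaizo/ → nisiivorekadaizo.
Rule 5 (final vowel raising): /o/ is a mid vowel in word-final position, so it raises to [u]. /nisiivorekadaizo/ → nisiivorekadaizu.

nisiivorekadaizu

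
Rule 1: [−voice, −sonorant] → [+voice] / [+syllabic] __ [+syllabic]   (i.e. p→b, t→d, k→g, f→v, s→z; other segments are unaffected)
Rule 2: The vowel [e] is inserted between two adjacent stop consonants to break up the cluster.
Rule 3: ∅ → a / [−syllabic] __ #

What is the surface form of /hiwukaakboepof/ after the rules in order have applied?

Rule 1 (intervocalic voicing): /k/ is a voiceless obstruent between vowels /u/ and /a/, so it voices to [g]. /p/ is a voiceless obstruent between vowels /e/ and /o/, so it voices to [b]. /hiwukaakboepof/ → hiwugaakboebof.
Rule 2 (stop-cluster e-epenthesis): /k/ and /b/ form a stop–stop cluster, so [e] is inserted between them. /hiwugaakboebof/ → hiwugaakeboebof.
Rule 3 (final a-epenthesis): the form ends in the consonant /f/, so [a] is inserted word-finally. /hiwugaakeboebof/ → hiwugaakeboebofa.

hiwugaakeboebofa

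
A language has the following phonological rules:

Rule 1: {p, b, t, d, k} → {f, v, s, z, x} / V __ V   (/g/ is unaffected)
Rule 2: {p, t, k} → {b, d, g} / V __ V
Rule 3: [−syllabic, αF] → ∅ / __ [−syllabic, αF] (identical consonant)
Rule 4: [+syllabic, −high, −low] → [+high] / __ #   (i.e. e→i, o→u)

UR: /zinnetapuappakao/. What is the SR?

Rule 1 (intervocalic spirantization): /t/ is a stop between vowels /e/ and /a/, so it spirantizes to the fricative [s]. /p/ is a stop between vowels /a/ and /u/, so it spirantizes to the fricative [f]. /k/ is a stop between vowels /a/ and /a/, so it spirantizes to the fricative [x]. /zinnetapuappakao/ → zinnesafuappaxao.
Rule 2 (intervocalic voicing): no segment meets the environment; /zinnesafuappaxao/ is unchanged.
Rule 3 (degemination): /nn/ is a geminate; the first /n/ deletes. /pp/ is a geminate; the first /p/ deletes. /zinnesafuappaxao/ → zinesafuapaxao.
Rule 4 (final vowel raising): /o/ is a mid vowel in word-final position, so it raises to [u]. /zinesafuapaxao/ → zinesafuapaxau.

zinesafuapaxau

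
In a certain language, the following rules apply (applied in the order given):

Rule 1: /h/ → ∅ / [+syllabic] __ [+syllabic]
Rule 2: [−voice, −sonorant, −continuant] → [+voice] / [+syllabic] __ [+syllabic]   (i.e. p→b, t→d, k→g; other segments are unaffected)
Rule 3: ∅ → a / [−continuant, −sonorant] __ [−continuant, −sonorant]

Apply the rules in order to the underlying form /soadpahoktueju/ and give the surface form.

soadapaokatueju

Rule 1 (intervocalic h-deletion): /h/ occurs between vowels /a/ and /o/, so it deletes. /soadpahoktueju/ → soadpaoktueju.
Rule 2 (intervocalic voicing): no segment meets the environment; /soadpaoktueju/ is unchanged.
Rule 3 (stop-cluster a-epenthesis): /d/ and /p/ form a stop–stop cluster, so [a] is inserted between them. /k/ and /t/ form a stop–stop cluster, so [a] is inserted between them. /soadpaoktueju/ → soadapaokatueju.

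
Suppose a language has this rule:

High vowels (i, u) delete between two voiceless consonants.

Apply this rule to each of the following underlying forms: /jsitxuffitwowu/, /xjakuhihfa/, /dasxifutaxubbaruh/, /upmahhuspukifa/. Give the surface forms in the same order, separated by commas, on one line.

jstxfftwowu, xjakhhfa, dasxftaxubbaruh, upmahhspkfa

/jsitxuffitwowu/: /i/ is a high vowel flanked by voiceless consonants /s/ and /t/, so it deletes. /u/ is a high vowel flanked by voiceless consonants /x/ and /f/, so it deletes. /i/ is a high vowel flanked by voiceless consonants /f/ and /t/, so it deletes. → [jstxfftwowu].
/xjakuhihfa/: /u/ is a high vowel flanked by voiceless consonants /k/ and /h/, so it deletes. /i/ is a high vowel flanked by voiceless consonants /h/ and /h/, so it deletes. → [xjakhhfa].
/dasxifutaxubbaruh/: /i/ is a high vowel flanked by voiceless consonants /x/ and /f/, so it deletes. /u/ is a high vowel flanked by voiceless consonants /f/ and /t/, so it deletes. → [dasxftaxubbaruh].
/upmahhuspukifa/: /u/ is a high vowel flanked by voiceless consonants /h/ and /s/, so it deletes. /u/ is a high vowel flanked by voiceless consonants /p/ and /k/, so it deletes. /i/ is a high vowel flanked by voiceless consonants /k/ and /f/, so it deletes. → [upmahhspkfa].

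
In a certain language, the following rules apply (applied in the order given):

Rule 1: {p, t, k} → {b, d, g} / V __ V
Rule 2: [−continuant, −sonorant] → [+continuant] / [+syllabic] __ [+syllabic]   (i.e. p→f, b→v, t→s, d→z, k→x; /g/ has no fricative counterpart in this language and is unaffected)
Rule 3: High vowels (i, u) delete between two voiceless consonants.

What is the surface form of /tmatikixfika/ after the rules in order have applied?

Rule 1 (intervocalic voicing): /t/ is a voiceless stop between vowels /a/ and /i/, so it voices to [d]. /k/ is a voiceless stop between vowels /i/ and /i/, so it voices to [g]. /k/ is a voiceless stop between vowels /i/ and /a/, so it voices to [g]. /tmatikixfika/ → tmadigixfiga.
Rule 2 (intervocalic spirantization): /d/ is a stop between vowels /a/ and /i/, so it spirantizes to the fricative [z]. /tmadigixfiga/ → tmazigixfiga.
Rule 3 (high vowel syncope): no segment meets the environment; /tmazigixfiga/ is unchanged.

tmazigixfiga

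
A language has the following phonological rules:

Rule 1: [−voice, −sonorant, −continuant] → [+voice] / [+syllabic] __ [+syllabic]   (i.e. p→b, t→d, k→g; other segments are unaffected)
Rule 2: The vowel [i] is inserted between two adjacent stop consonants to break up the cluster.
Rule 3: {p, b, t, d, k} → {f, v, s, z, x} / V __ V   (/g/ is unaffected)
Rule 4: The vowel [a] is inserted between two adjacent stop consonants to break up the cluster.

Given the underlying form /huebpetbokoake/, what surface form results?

Rule 1 (intervocalic voicing): /k/ is a voiceless stop between vowels /o/ and /o/, so it voices to [g]. /k/ is a voiceless stop between vowels /a/ and /e/, so it voices to [g]. /huebpetbokoake/ → huebpetbogoage.
Rule 2 (stop-cluster i-epenthesis): /b/ and /p/ form a stop–stop cluster, so [i] is inserted between them. /t/ and /b/ form a stop–stop cluster, so [i] is inserted between them. /huebpetbogoage/ → huebipetibogoage.
Rule 3 (intervocalic spirantization): /b/ is a stop between vowels /e/ and /i/, so it spirantizes to the fricative [v]. /p/ is a stop between vowels /i/ and /e/, so it spirantizes to the fricative [f]. /t/ is a stop between vowels /e/ and /i/, so it spirantizes to the fricative [s]. /b/ is a stop between vowels /i/ and /o/, so it spirantizes to the fricative [v]. /huebipetibogoage/ → huevifesivogoage.
Rule 4 (stop-cluster a-epenthesis): no segment meets the environment; /huevifesivogoage/ is unchanged.

huevifesivogoage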